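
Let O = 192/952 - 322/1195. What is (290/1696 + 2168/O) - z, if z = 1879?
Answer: -138397243853/4086512 ≈ -33867.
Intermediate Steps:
O = -9638/142205 (O = 192*(1/952) - 322*1/1195 = 24/119 - 322/1195 = -9638/142205 ≈ -0.067775)
(290/1696 + 2168/O) - z = (290/1696 + 2168/(-9638/142205)) - 1*1879 = (290*(1/1696) + 2168*(-142205/9638)) - 1879 = (145/848 - 154150220/4819) - 1879 = -130718687805/4086512 - 1879 = -138397243853/4086512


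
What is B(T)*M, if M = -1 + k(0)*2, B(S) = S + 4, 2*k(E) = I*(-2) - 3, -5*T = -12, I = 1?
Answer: -192/5 ≈ -38.400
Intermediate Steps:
T = 12/5 (T = -1/5*(-12) = 12/5 ≈ 2.4000)
k(E) = -5/2 (k(E) = (1*(-2) - 3)/2 = (-2 - 3)/2 = (1/2)*(-5) = -5/2)
B(S) = 4 + S
M = -6 (M = -1 - 5/2*2 = -1 - 5 = -6)
B(T)*M = (4 + 12/5)*(-6) = (32/5)*(-6) = -192/5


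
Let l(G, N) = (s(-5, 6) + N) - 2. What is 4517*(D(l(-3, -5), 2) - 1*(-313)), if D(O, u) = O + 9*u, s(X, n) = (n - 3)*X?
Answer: 1395753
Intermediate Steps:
s(X, n) = X*(-3 + n) (s(X, n) = (-3 + n)*X = X*(-3 + n))
l(G, N) = -17 + N (l(G, N) = (-5*(-3 + 6) + N) - 2 = (-5*3 + N) - 2 = (-15 + N) - 2 = -17 + N)
4517*(D(l(-3, -5), 2) - 1*(-313)) = 4517*(((-17 - 5) + 9*2) - 1*(-313)) = 4517*((-22 + 18) + 313) = 4517*(-4 + 313) = 4517*309 = 1395753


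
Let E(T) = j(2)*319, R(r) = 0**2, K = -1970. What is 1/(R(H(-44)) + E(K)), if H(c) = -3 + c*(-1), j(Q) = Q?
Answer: 1/638 ≈ 0.0015674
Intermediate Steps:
H(c) = -3 - c
R(r) = 0
E(T) = 638 (E(T) = 2*319 = 638)
1/(R(H(-44)) + E(K)) = 1/(0 + 638) = 1/638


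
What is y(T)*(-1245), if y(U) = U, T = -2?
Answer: 2490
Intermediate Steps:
y(T)*(-1245) = -2*(-1245) = 2490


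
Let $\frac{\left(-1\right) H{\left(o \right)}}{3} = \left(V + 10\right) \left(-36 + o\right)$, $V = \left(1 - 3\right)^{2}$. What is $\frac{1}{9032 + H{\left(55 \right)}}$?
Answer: $\frac{1}{8234} \approx 0.00012145$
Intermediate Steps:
$V = 4$ ($V = \left(-2\right)^{2} = 4$)
$H{\left(o \right)} = 1512 - 42 o$ ($H{\left(o \right)} = - 3 \left(4 + 10\right) \left(-36 + o\right) = - 3 \cdot 14 \left(-36 + o\right) = - 3 \left(-504 + 14 o\right) = 1512 - 42 o$)
$\frac{1}{9032 + H{\left(55 \right)}} = \frac{1}{9032 + \left(1512 - 2310\right)} = \frac{1}{9032 - 798} = \frac{1}{8234}$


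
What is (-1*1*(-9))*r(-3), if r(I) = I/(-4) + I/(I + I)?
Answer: 45/4 ≈ 11.250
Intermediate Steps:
r(I) = ½ - I/4 (r(I) = I*(-¼) + I/((2*I)) = -I/4 + I*(1/(2*I)) = -I/4 + ½ = ½ - I/4)
(-1*1*(-9))*r(-3) = (-1*1*(-9))*(½ - ¼*(-3)) = (-1*(-9))*(½ + ¾) = 9*(5/4) = 45/4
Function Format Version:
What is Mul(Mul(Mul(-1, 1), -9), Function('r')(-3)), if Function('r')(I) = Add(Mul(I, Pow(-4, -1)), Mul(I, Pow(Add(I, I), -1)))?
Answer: Rational(45, 4) ≈ 11.250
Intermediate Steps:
Function('r')(I) = Add(Rational(1, 2), Mul(Rational(-1, 4), I)) (Function('r')(I) = Add(Mul(I, Rational(-1, 4)), Mul(I, Pow(Mul(2, I), -1))) = Add(Mul(Rational(-1, 4), I), Mul(I, Mul(Rational(1, 2), Pow(I, -1)))) = Add(Mul(Rational(-1, 4), I), Rational(1, 2)) = Add(Rational(1, 2), Mul(Rational(-1, 4), I)))
Mul(Mul(Mul(-1, 1), -9), Function('r')(-3)) = Mul(Mul(Mul(-1, 1), -9), Add(Rational(1, 2), Mul(Rational(-1, 4), -3))) = Mul(Mul(-1, -9), Add(Rational(1, 2), Rational(3, 4))) = Mul(9, Rational(5, 4)) = Rational(45, 4)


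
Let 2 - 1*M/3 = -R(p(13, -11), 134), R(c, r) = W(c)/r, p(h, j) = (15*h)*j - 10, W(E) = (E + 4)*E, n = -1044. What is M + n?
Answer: 13767123/134 ≈ 1.0274e+5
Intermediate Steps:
W(E) = E*(4 + E) (W(E) = (4 + E)*E = E*(4 + E))
p(h, j) = -10 + 15*h*j (p(h, j) = 15*h*j - 10 = -10 + 15*h*j)
R(c, r) = c*(4 + c)/r (R(c, r) = (c*(4 + c))/r = c*(4 + c)/r)
M = 13907019/134 (M = 6 - (-3)*(-10 + 15*13*(-11))*(4 + (-10 + 15*13*(-11)))/134 = 6 - (-3)*(-10 - 2145)*(1/134)*(4 + (-10 - 2145)) = 6 - (-3)*(-2155*1/134*(4 - 2155)) = 6 - (-3)*(-2155*1/134*(-2151)) = 6 - (-3)*4635405/134 = 6 - 3*(-4635405/134) = 6 + 13906215/134 = 13907019/134 ≈ 1.0378e+5)
M + n = 13907019/134 - 1044 = 13767123/134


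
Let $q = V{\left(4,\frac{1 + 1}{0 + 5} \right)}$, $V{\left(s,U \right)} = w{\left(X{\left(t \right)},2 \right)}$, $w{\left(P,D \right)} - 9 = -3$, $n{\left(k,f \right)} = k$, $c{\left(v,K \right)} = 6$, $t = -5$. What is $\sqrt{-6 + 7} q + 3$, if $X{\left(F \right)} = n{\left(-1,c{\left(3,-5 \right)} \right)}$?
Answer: $9$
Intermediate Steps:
$X{\left(F \right)} = -1$
$w{\left(P,D \right)} = 6$ ($w{\left(P,D \right)} = 9 - 3 = 6$)
$V{\left(s,U \right)} = 6$
$q = 6$
$\sqrt{-6 + 7} q + 3 = \sqrt{-6 + 7} \cdot 6 + 3 = \sqrt{1} \cdot 6 + 3 = 1 \cdot 6 + 3 = 6 + 3 = 9$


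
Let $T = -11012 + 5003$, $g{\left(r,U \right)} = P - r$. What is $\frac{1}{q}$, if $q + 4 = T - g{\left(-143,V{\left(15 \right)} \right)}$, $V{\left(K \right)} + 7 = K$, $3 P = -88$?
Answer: $- \frac{3}{18380} \approx -0.00016322$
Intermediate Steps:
$P = - \frac{88}{3}$ ($P = \frac{1}{3} \left(-88\right) = - \frac{88}{3} \approx -29.333$)
$V{\left(K \right)} = -7 + K$
$g{\left(r,U \right)} = - \frac{88}{3} - r$
$T = -6009$
$q = - \frac{18380}{3}$ ($q = -4 - \left(\frac{17939}{3} + 143\right) = -4 - \frac{18368}{3} = - \frac{18380}{3} \approx -6126.7$)
$\frac{1}{q} = \frac{1}{- \frac{18380}{3}} = - \frac{3}{18380}$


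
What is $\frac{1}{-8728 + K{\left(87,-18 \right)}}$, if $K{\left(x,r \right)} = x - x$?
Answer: $- \frac{1}{8728} \approx -0.00011457$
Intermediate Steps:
$K{\left(x,r \right)} = 0$
$\frac{1}{-8728 + K{\left(87,-18 \right)}} = \frac{1}{-8728 + 0} = \frac{1}{-8728} = - \frac{1}{8728}$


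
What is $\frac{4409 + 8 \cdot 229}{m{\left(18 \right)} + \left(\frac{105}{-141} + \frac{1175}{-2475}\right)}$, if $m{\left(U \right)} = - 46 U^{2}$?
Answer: $- \frac{29039373}{69353986} \approx -0.41871$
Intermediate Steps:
$\frac{4409 + 8 \cdot 229}{m{\left(18 \right)} + \left(\frac{105}{-141} + \frac{1175}{-2475}\right)} = \frac{4409 + 8 \cdot 229}{- 46 \cdot 18^{2} + \left(\frac{105}{-141} + \frac{1175}{-2475}\right)} = \frac{4409 + 1832}{\left(-46\right) 324 + \left(105 \left(- \frac{1}{141}\right) + 1175 \left(- \frac{1}{2475}\right)\right)} = \frac{6241}{-14904 - \frac{5674}{4653}} = \frac{6241}{- \frac{69353986}{4653}} = 6241 \left(- \frac{4653}{69353986}\right) = - \frac{29039373}{69353986}$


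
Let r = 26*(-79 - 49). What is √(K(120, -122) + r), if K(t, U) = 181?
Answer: I*√3147 ≈ 56.098*I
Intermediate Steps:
r = -3328 (r = 26*(-128) = -3328)
√(K(120, -122) + r) = √(181 - 3328) = √(-3147) = I*√3147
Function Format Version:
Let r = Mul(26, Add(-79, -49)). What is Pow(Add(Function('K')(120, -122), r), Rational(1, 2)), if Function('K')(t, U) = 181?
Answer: Mul(I, Pow(3147, Rational(1, 2))) ≈ Mul(56.098, I)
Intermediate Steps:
r = -3328 (r = Mul(26, -128) = -3328)
Pow(Add(Function('K')(120, -122), r), Rational(1, 2)) = Pow(Add(181, -3328), Rational(1, 2)) = Pow(-3147, Rational(1, 2)) = Mul(I, Pow(3147, Rational(1, 2)))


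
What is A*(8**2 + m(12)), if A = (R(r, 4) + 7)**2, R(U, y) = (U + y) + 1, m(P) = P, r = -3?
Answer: 6156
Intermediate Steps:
R(U, y) = 1 + U + y
A = 81 (A = ((1 - 3 + 4) + 7)**2 = (2 + 7)**2 = 9**2 = 81)
A*(8**2 + m(12)) = 81*(8**2 + 12) = 81*(64 + 12) = 81*76 = 6156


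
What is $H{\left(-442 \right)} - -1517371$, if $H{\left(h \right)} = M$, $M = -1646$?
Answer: $1515725$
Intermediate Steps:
$H{\left(h \right)} = -1646$
$H{\left(-442 \right)} - -1517371 = -1646 - -1517371 = -1646 + 1517371 = 1515725$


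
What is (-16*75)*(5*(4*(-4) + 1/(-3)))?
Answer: 98000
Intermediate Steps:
(-16*75)*(5*(4*(-4) + 1/(-3))) = -6000*(-16 - 1/3) = -6000*(-49)/3 = -1200*(-245/3) = 98000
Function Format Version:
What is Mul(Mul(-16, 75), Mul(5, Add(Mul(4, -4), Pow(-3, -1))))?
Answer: 98000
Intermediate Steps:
Mul(Mul(-16, 75), Mul(5, Add(Mul(4, -4), Pow(-3, -1)))) = Mul(-1200, Mul(5, Add(-16, Rational(-1, 3)))) = Mul(-1200, Mul(5, Rational(-49, 3))) = Mul(-1200, Rational(-245, 3)) = 98000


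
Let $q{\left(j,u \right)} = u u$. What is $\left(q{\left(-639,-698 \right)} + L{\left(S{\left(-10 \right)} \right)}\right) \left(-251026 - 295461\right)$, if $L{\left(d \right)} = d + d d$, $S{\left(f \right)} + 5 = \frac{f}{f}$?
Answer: $-266257210192$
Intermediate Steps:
$q{\left(j,u \right)} = u^{2}$
$S{\left(f \right)} = -4$ ($S{\left(f \right)} = -5 + \frac{f}{f} = -5 + 1 = -4$)
$L{\left(d \right)} = d + d^{2}$
$\left(q{\left(-639,-698 \right)} + L{\left(S{\left(-10 \right)} \right)}\right) \left(-251026 - 295461\right) = \left(\left(-698\right)^{2} - 4 \left(1 - 4\right)\right) \left(-251026 - 295461\right) = \left(487204 - -12\right) \left(-546487\right) = \left(487204 + 12\right) \left(-546487\right) = 487216 \left(-546487\right) = -266257210192$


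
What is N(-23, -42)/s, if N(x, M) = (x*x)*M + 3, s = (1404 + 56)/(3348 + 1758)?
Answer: -11342979/146 ≈ -77692.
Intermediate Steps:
s = 730/2553 (s = 1460/5106 = 1460*(1/5106) = 730/2553 ≈ 0.28594)
N(x, M) = 3 + M*x² (N(x, M) = x²*M + 3 = M*x² + 3 = 3 + M*x²)
N(-23, -42)/s = (3 - 42*(-23)²)/(730/2553) = (3 - 42*529)*(2553/730) = (3 - 22218)*(2553/730) = -22215*2553/730 = -11342979/146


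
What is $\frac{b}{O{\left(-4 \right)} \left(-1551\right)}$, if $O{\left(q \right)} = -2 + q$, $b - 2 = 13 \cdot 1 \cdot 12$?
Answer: $\frac{79}{4653} \approx 0.016978$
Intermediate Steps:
$b = 158$ ($b = 2 + 13 \cdot 1 \cdot 12 = 2 + 13 \cdot 12 = 2 + 156 = 158$)
$\frac{b}{O{\left(-4 \right)} \left(-1551\right)} = \frac{158}{\left(-2 - 4\right) \left(-1551\right)} = \frac{158}{\left(-6\right) \left(-1551\right)} = \frac{158}{9306} = 158 \cdot \frac{1}{9306} = \frac{79}{4653}$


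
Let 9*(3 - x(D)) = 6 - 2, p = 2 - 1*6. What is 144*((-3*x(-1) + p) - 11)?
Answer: -3264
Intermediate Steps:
p = -4 (p = 2 - 6 = -4)
x(D) = 23/9 (x(D) = 3 - (6 - 2)/9 = 3 - ⅑*4 = 3 - 4/9 = 23/9)
144*((-3*x(-1) + p) - 11) = 144*((-3*23/9 - 4) - 11) = 144*((-23/3 - 4) - 11) = 144*(-35/3 - 11) = 144*(-68/3) = -3264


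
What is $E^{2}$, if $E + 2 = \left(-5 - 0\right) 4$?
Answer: $484$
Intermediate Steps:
$E = -22$ ($E = -2 + \left(-5 - 0\right) 4 = -2 + \left(-5 + 0\right) 4 = -2 - 20 = -22$)
$E^{2} = \left(-22\right)^{2} = 484$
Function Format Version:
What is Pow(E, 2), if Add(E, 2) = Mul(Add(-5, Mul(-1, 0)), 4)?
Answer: 484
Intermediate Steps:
E = -22 (E = Add(-2, Mul(Add(-5, Mul(-1, 0)), 4)) = Add(-2, Mul(Add(-5, 0), 4)) = Add(-2, Mul(-5, 4)) = Add(-2, -20) = -22)
Pow(E, 2) = Pow(-22, 2) = 484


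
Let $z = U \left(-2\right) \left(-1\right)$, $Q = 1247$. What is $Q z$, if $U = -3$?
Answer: $-7482$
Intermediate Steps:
$z = -6$ ($z = \left(-3\right) \left(-2\right) \left(-1\right) = 6 \left(-1\right) = -6$)
$Q z = 1247 \left(-6\right) = -7482$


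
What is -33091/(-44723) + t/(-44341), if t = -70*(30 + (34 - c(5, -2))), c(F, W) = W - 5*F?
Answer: 1752173541/1983062543 ≈ 0.88357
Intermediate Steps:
t = -6370 (t = -70*(30 + (34 - (-2 - 5*5))) = -70*(30 + (34 - (-2 - 25))) = -70*(30 + (34 - 1*(-27))) = -70*(30 + (34 + 27)) = -70*(30 + 61) = -70*91 = -6370)
-33091/(-44723) + t/(-44341) = -33091/(-44723) - 6370/(-44341) = -33091*(-1/44723) - 6370*(-1/44341) = 33091/44723 + 6370/44341 = 1752173541/1983062543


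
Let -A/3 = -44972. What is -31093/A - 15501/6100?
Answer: -285125027/102873450 ≈ -2.7716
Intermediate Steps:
A = 134916 (A = -3*(-44972) = 134916)
-31093/A - 15501/6100 = -31093/134916 - 15501/6100 = -285125027/102873450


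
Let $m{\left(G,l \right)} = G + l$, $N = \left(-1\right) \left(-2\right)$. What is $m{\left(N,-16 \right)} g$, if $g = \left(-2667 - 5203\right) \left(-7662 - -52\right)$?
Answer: $-838469800$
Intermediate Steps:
$g = 59890700$ ($g = - 7870 \left(-7662 + 52\right) = \left(-7870\right) \left(-7610\right) = 59890700$)
$N = 2$
$m{\left(N,-16 \right)} g = \left(2 - 16\right) 59890700 = \left(-14\right) 59890700 = -838469800$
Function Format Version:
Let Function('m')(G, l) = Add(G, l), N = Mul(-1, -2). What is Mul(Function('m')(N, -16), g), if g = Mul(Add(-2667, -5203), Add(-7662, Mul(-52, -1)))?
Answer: -838469800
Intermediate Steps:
g = 59890700 (g = Mul(-7870, Add(-7662, 52)) = Mul(-7870, -7610) = 59890700)
N = 2
Mul(Function('m')(N, -16), g) = Mul(Add(2, -16), 59890700) = Mul(-14, 59890700) = -838469800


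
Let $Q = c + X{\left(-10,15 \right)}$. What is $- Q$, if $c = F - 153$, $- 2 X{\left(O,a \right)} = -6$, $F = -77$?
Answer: $227$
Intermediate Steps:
$X{\left(O,a \right)} = 3$ ($X{\left(O,a \right)} = \left(- \frac{1}{2}\right) \left(-6\right) = 3$)
$c = -230$ ($c = -77 - 153 = -230$)
$Q = -227$ ($Q = -230 + 3 = -227$)
$- Q = \left(-1\right) \left(-227\right) = 227$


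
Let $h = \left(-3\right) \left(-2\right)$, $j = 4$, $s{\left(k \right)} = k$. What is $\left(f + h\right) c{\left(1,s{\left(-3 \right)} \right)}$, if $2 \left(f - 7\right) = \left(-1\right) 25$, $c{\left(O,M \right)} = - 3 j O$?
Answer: $-6$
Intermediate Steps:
$c{\left(O,M \right)} = - 12 O$ ($c{\left(O,M \right)} = \left(-3\right) 4 O = - 12 O$)
$f = - \frac{11}{2}$ ($f = 7 + \frac{\left(-1\right) 25}{2} = 7 + \frac{1}{2} \left(-25\right) = 7 - \frac{25}{2} = - \frac{11}{2} \approx -5.5$)
$h = 6$
$\left(f + h\right) c{\left(1,s{\left(-3 \right)} \right)} = \left(- \frac{11}{2} + 6\right) \left(\left(-12\right) 1\right) = \frac{1}{2} \left(-12\right) = -6$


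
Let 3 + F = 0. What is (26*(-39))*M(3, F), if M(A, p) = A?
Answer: -3042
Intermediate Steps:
F = -3 (F = -3 + 0 = -3)
(26*(-39))*M(3, F) = (26*(-39))*3 = -1014*3 = -3042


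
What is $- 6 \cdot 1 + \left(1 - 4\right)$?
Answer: $-9$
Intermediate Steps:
$- 6 \cdot 1 + \left(1 - 4\right) = \left(-1\right) 6 - 3 = -6 - 3 = -9$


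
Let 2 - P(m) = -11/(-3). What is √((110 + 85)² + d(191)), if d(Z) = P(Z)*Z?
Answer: 4*√21210/3 ≈ 194.18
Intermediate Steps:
P(m) = -5/3 (P(m) = 2 - (-11)/(-3) = 2 - (-11)*(-1)/3 = 2 - 1*11/3 = 2 - 11/3 = -5/3)
d(Z) = -5*Z/3
√((110 + 85)² + d(191)) = √((110 + 85)² - 5/3*191) = √(195² - 955/3) = √(38025 - 955/3) = √(113120/3) = 4*√21210/3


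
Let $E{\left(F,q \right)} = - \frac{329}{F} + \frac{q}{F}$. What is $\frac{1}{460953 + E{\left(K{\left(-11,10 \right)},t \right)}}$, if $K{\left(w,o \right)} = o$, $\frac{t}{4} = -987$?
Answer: $\frac{10}{4605253} \approx 2.1714 \cdot 10^{-6}$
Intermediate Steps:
$t = -3948$ ($t = 4 \left(-987\right) = -3948$)
$\frac{1}{460953 + E{\left(K{\left(-11,10 \right)},t \right)}} = \frac{1}{460953 + \frac{-329 - 3948}{10}} = \frac{1}{460953 + \frac{1}{10} \left(-4277\right)} = \frac{1}{460953 - \frac{4277}{10}} = \frac{1}{\frac{4605253}{10}} = \frac{10}{4605253}$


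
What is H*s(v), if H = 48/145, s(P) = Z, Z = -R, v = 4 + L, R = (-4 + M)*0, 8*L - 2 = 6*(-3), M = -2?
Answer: 0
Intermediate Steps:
L = -2 (L = ¼ + (6*(-3))/8 = ¼ + (⅛)*(-18) = ¼ - 9/4 = -2)
R = 0 (R = (-4 - 2)*0 = -6*0 = 0)
v = 2 (v = 4 - 2 = 2)
Z = 0 (Z = -1*0 = 0)
s(P) = 0
H = 48/145 (H = 48*(1/145) = 48/145 ≈ 0.33103)
H*s(v) = (48/145)*0 = 0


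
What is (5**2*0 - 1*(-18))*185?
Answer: 3330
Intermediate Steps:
(5**2*0 - 1*(-18))*185 = (25*0 + 18)*185 = (0 + 18)*185 = 18*185 = 3330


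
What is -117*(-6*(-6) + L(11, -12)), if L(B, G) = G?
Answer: -2808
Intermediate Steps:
-117*(-6*(-6) + L(11, -12)) = -117*(-6*(-6) - 12) = -117*(36 - 12) = -117*24 = -2808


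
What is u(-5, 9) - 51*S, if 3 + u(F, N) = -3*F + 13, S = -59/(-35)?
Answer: -2134/35 ≈ -60.971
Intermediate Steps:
S = 59/35 (S = -59*(-1/35) = 59/35 ≈ 1.6857)
u(F, N) = 10 - 3*F (u(F, N) = -3 + (-3*F + 13) = -3 + (13 - 3*F) = 10 - 3*F)
u(-5, 9) - 51*S = (10 - 3*(-5)) - 51*59/35 = (10 + 15) - 3009/35 = 25 - 3009/35 = -2134/35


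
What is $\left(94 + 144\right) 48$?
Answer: $11424$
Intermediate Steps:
$\left(94 + 144\right) 48 = 238 \cdot 48 = 11424$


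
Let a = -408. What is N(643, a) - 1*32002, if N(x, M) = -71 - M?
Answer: -31665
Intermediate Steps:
N(643, a) - 1*32002 = (-71 - 1*(-408)) - 1*32002 = (-71 + 408) - 32002 = 337 - 32002 = -31665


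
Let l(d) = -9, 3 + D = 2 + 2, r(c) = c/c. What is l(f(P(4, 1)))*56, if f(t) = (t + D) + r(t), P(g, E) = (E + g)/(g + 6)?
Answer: -504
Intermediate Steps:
r(c) = 1
D = 1 (D = -3 + (2 + 2) = -3 + 4 = 1)
P(g, E) = (E + g)/(6 + g)
f(t) = 2 + t (f(t) = (t + 1) + 1 = (1 + t) + 1 = 2 + t)
l(f(P(4, 1)))*56 = -9*56 = -504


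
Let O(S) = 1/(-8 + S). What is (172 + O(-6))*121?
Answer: 291247/14 ≈ 20803.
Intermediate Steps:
(172 + O(-6))*121 = (172 + 1/(-8 - 6))*121 = (172 + 1/(-14))*121 = (172 - 1/14)*121 = (2407/14)*121 = 291247/14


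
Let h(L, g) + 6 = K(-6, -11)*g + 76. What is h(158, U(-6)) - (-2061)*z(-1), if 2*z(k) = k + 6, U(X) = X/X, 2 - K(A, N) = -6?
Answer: 10461/2 ≈ 5230.5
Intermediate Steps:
K(A, N) = 8 (K(A, N) = 2 - 1*(-6) = 2 + 6 = 8)
U(X) = 1
h(L, g) = 70 + 8*g (h(L, g) = -6 + (8*g + 76) = -6 + (76 + 8*g) = 70 + 8*g)
z(k) = 3 + k/2 (z(k) = (k + 6)/2 = (6 + k)/2 = 3 + k/2)
h(158, U(-6)) - (-2061)*z(-1) = (70 + 8*1) - (-2061)*(3 + (½)*(-1)) = (70 + 8) - (-2061)*(3 - ½) = 78 - (-2061)*5/2 = 78 - 1*(-10305/2) = 78 + 10305/2 = 10461/2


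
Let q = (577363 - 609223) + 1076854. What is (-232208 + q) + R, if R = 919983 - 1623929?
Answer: 108840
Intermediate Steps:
R = -703946
q = 1044994 (q = -31860 + 1076854 = 1044994)
(-232208 + q) + R = (-232208 + 1044994) - 703946 = 812786 - 703946 = 108840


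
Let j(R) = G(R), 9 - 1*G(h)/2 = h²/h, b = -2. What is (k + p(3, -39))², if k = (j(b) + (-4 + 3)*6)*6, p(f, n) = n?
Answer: 3249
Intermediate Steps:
G(h) = 18 - 2*h (G(h) = 18 - 2*h²/h = 18 - 2*h)
j(R) = 18 - 2*R
k = 96 (k = ((18 - 2*(-2)) + (-4 + 3)*6)*6 = ((18 + 4) - 1*6)*6 = (22 - 6)*6 = 16*6 = 96)
(k + p(3, -39))² = (96 - 39)² = 57² = 3249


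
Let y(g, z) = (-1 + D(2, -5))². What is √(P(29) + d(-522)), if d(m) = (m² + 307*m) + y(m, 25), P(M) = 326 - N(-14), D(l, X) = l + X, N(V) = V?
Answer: √112586 ≈ 335.54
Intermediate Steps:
D(l, X) = X + l
P(M) = 340 (P(M) = 326 - 1*(-14) = 326 + 14 = 340)
y(g, z) = 16 (y(g, z) = (-1 + (-5 + 2))² = (-1 - 3)² = (-4)² = 16)
d(m) = 16 + m² + 307*m (d(m) = (m² + 307*m) + 16 = 16 + m² + 307*m)
√(P(29) + d(-522)) = √(340 + (16 + (-522)² + 307*(-522))) = √(340 + (16 + 272484 - 160254)) = √(340 + 112246) = √112586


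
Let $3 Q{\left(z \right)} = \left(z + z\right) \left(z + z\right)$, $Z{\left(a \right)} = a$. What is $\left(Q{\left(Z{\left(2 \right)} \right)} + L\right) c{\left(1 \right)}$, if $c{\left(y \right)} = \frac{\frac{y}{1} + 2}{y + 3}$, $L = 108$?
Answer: $85$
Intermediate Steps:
$Q{\left(z \right)} = \frac{4 z^{2}}{3}$ ($Q{\left(z \right)} = \frac{\left(z + z\right) \left(z + z\right)}{3} = \frac{2 z 2 z}{3} = \frac{4 z^{2}}{3}$)
$c{\left(y \right)} = \frac{2 + y}{3 + y}$ ($c{\left(y \right)} = \frac{y 1 + 2}{3 + y} = \frac{y + 2}{3 + y} = \frac{2 + y}{3 + y}$)
$\left(Q{\left(Z{\left(2 \right)} \right)} + L\right) c{\left(1 \right)} = \left(\frac{4 \cdot 2^{2}}{3} + 108\right) \frac{2 + 1}{3 + 1} = \left(\frac{4}{3} \cdot 4 + 108\right) \frac{1}{4} \cdot 3 = \left(\frac{16}{3} + 108\right) \frac{1}{4} \cdot 3 = \frac{340}{3} \cdot \frac{3}{4} = 85$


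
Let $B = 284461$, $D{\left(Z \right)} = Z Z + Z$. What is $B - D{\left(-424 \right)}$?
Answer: $105109$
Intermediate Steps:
$D{\left(Z \right)} = Z + Z^{2}$ ($D{\left(Z \right)} = Z^{2} + Z = Z + Z^{2}$)
$B - D{\left(-424 \right)} = 284461 - - 424 \left(1 - 424\right) = 284461 - \left(-424\right) \left(-423\right) = 284461 - 179352 = 105109$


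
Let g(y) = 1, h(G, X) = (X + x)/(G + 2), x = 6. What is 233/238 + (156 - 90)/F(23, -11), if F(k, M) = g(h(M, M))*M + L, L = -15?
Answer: -4825/3094 ≈ -1.5595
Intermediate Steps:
h(G, X) = (6 + X)/(2 + G) (h(G, X) = (X + 6)/(G + 2) = (6 + X)/(2 + G))
F(k, M) = -15 + M (F(k, M) = 1*M - 15 = M - 15 = -15 + M)
233/238 + (156 - 90)/F(23, -11) = 233/238 + (156 - 90)/(-15 - 11) = 233*(1/238) + 66/(-26) = 233/238 + 66*(-1/26) = 233/238 - 33/13 = -4825/3094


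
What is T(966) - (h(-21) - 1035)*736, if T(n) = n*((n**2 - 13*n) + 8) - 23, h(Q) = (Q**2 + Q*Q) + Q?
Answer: 889433437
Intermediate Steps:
h(Q) = Q + 2*Q**2 (h(Q) = (Q**2 + Q**2) + Q = 2*Q**2 + Q = Q + 2*Q**2)
T(n) = -23 + n*(8 + n**2 - 13*n) (T(n) = n*(8 + n**2 - 13*n) - 23 = -23 + n*(8 + n**2 - 13*n))
T(966) - (h(-21) - 1035)*736 = (-23 + 966**3 - 13*966**2 + 8*966) - (-21*(1 + 2*(-21)) - 1035)*736 = (-23 + 901428696 - 13*933156 + 7728) - (-21*(1 - 42) - 1035)*736 = (-23 + 901428696 - 12131028 + 7728) - (-21*(-41) - 1035)*736 = 889305373 - (861 - 1035)*736 = 889305373 - (-174)*736 = 889305373 - 1*(-128064) = 889305373 + 128064 = 889433437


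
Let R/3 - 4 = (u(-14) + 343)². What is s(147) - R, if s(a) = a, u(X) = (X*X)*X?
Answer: -17294268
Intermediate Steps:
u(X) = X³ (u(X) = X²*X = X³)
R = 17294415 (R = 12 + 3*((-14)³ + 343)² = 12 + 3*(-2744 + 343)² = 12 + 3*(-2401)² = 12 + 3*5764801 = 12 + 17294403 = 17294415)
s(147) - R = 147 - 1*17294415 = 147 - 17294415 = -17294268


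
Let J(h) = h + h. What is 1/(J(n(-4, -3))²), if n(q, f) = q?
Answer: 1/64 ≈ 0.015625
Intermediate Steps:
J(h) = 2*h
1/(J(n(-4, -3))²) = 1/((2*(-4))²) = 1/((-8)²) = 1/64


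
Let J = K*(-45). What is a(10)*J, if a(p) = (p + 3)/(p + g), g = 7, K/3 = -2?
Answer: 3510/17 ≈ 206.47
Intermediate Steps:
K = -6 (K = 3*(-2) = -6)
a(p) = (3 + p)/(7 + p) (a(p) = (p + 3)/(p + 7) = (3 + p)/(7 + p))
J = 270 (J = -6*(-45) = 270)
a(10)*J = ((3 + 10)/(7 + 10))*270 = (13/17)*270 = 3510/17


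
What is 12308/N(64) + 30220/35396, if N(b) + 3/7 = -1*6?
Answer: -762054469/398205 ≈ -1913.7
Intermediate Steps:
N(b) = -45/7 (N(b) = -3/7 - 1*6 = -3/7 - 6 = -45/7)
12308/N(64) + 30220/35396 = 12308/(-45/7) + 30220/35396 = 12308*(-7/45) + 30220*(1/35396) = -86156/45 + 7555/8849 = -762054469/398205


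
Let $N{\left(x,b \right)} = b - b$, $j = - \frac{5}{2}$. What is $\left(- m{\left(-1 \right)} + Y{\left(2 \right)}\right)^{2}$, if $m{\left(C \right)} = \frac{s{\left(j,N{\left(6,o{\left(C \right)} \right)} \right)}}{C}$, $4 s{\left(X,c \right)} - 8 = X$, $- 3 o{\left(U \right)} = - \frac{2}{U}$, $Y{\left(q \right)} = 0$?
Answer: $\frac{121}{64} \approx 1.8906$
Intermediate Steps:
$o{\left(U \right)} = \frac{2}{3 U}$ ($o{\left(U \right)} = - \frac{\left(-2\right) \frac{1}{U}}{3} = \frac{2}{3 U}$)
$j = - \frac{5}{2}$ ($j = \left(-5\right) \frac{1}{2} = - \frac{5}{2} \approx -2.5$)
$N{\left(x,b \right)} = 0$
$s{\left(X,c \right)} = 2 + \frac{X}{4}$
$m{\left(C \right)} = \frac{11}{8 C}$ ($m{\left(C \right)} = \frac{2 + \frac{1}{4} \left(- \frac{5}{2}\right)}{C} = \frac{2 - \frac{5}{8}}{C} = \frac{11}{8 C}$)
$\left(- m{\left(-1 \right)} + Y{\left(2 \right)}\right)^{2} = \left(- \frac{11}{8 \left(-1\right)} + 0\right)^{2} = \left(- \frac{11 \left(-1\right)}{8} + 0\right)^{2} = \left(\left(-1\right) \left(- \frac{11}{8}\right) + 0\right)^{2} = \left(\frac{11}{8} + 0\right)^{2} = \left(\frac{11}{8}\right)^{2} = \frac{121}{64}$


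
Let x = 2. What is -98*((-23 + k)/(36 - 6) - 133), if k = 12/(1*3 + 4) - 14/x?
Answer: 65632/5 ≈ 13126.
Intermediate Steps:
k = -37/7 (k = 12/(1*3 + 4) - 14/2 = 12/(3 + 4) - 14*1/2 = 12/7 - 7 = -37/7 ≈ -5.2857)
-98*((-23 + k)/(36 - 6) - 133) = -98*((-23 - 37/7)/(36 - 6) - 133) = -98*(-198/7/30 - 133) = -98*(-198/7*1/30 - 133) = -98*(-33/35 - 133) = -98*(-4688/35) = 65632/5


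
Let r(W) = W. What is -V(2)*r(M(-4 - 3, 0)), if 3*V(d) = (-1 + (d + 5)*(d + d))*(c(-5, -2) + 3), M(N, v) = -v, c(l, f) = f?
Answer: 0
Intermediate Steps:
V(d) = -1/3 + 2*d*(5 + d)/3 (V(d) = ((-1 + (d + 5)*(d + d))*(-2 + 3))/3 = ((-1 + (5 + d)*(2*d))*1)/3 = ((-1 + 2*d*(5 + d))*1)/3 = (-1 + 2*d*(5 + d))/3 = -1/3 + 2*d*(5 + d)/3)
-V(2)*r(M(-4 - 3, 0)) = -(-1/3 + (2/3)*2**2 + (10/3)*2)*(-1*0) = -(-1/3 + (2/3)*4 + 20/3)*0 = -(-1/3 + 8/3 + 20/3)*0 = -9*0 = -1*0 = 0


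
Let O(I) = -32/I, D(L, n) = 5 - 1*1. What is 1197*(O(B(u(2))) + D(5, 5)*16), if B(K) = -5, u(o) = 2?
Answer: 421344/5 ≈ 84269.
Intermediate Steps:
D(L, n) = 4 (D(L, n) = 5 - 1 = 4)
1197*(O(B(u(2))) + D(5, 5)*16) = 1197*(-32/(-5) + 4*16) = 1197*(-32*(-⅕) + 64) = 1197*(32/5 + 64) = 1197*(352/5) = 421344/5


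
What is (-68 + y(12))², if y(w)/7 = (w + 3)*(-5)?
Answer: 351649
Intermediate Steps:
y(w) = -105 - 35*w (y(w) = 7*((w + 3)*(-5)) = 7*((3 + w)*(-5)) = 7*(-15 - 5*w) = -105 - 35*w)
(-68 + y(12))² = (-68 + (-105 - 35*12))² = (-68 + (-105 - 420))² = (-68 - 525)² = (-593)² = 351649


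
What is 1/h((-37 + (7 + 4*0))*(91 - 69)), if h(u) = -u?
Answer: 1/660 ≈ 0.0015152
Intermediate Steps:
1/h((-37 + (7 + 4*0))*(91 - 69)) = 1/(-(-37 + (7 + 4*0))*(91 - 69)) = 1/(-(-37 + (7 + 0))*22) = 1/(-(-37 + 7)*22) = 1/(-(-30)*22) = 1/(-1*(-660)) = 1/660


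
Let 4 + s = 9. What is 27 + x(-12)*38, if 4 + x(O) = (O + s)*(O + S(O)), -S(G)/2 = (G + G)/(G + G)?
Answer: 3599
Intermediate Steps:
s = 5 (s = -4 + 9 = 5)
S(G) = -2 (S(G) = -2*(G + G)/(G + G) = -2*2*G/(2*G) = -2*2*G*1/(2*G) = -2*1 = -2)
x(O) = -4 + (-2 + O)*(5 + O) (x(O) = -4 + (O + 5)*(O - 2) = -4 + (5 + O)*(-2 + O) = -4 + (-2 + O)*(5 + O))
27 + x(-12)*38 = 27 + (-14 + (-12)² + 3*(-12))*38 = 27 + (-14 + 144 - 36)*38 = 27 + 94*38 = 27 + 3572 = 3599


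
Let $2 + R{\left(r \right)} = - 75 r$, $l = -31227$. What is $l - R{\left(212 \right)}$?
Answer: $-15325$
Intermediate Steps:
$R{\left(r \right)} = -2 - 75 r$
$l - R{\left(212 \right)} = -31227 - \left(-2 - 15900\right) = -31227 - -15902 = -31227 + 15902 = -15325$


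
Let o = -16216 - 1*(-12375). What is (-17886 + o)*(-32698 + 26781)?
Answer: 128558659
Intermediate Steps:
o = -3841 (o = -16216 + 12375 = -3841)
(-17886 + o)*(-32698 + 26781) = (-17886 - 3841)*(-32698 + 26781) = -21727*(-5917) = 128558659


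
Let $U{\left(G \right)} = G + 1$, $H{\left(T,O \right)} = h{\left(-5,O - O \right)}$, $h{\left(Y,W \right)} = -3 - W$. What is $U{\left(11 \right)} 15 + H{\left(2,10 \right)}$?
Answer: $177$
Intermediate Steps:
$H{\left(T,O \right)} = -3$ ($H{\left(T,O \right)} = -3 - \left(O - O\right) = -3 - 0 = -3 + 0 = -3$)
$U{\left(G \right)} = 1 + G$
$U{\left(11 \right)} 15 + H{\left(2,10 \right)} = \left(1 + 11\right) 15 - 3 = 12 \cdot 15 - 3 = 180 - 3 = 177$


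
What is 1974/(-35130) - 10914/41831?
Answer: -77663869/244920505 ≈ -0.31710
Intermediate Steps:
1974/(-35130) - 10914/41831 = 1974*(-1/35130) - 10914*1/41831 = -329/5855 - 10914/41831 = -77663869/244920505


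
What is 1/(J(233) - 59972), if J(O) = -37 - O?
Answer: -1/60242 ≈ -1.6600e-5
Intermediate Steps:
1/(J(233) - 59972) = 1/((-37 - 1*233) - 59972) = 1/((-37 - 233) - 59972) = 1/(-270 - 59972) = 1/(-60242) = -1/60242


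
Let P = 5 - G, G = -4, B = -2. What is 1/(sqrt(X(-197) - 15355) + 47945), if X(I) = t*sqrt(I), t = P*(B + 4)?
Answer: 1/(47945 + sqrt(-15355 + 18*I*sqrt(197))) ≈ 2.0857e-5 - 5.391e-8*I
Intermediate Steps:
P = 9 (P = 5 - 1*(-4) = 5 + 4 = 9)
t = 18 (t = 9*(-2 + 4) = 9*2 = 18)
X(I) = 18*sqrt(I)
1/(sqrt(X(-197) - 15355) + 47945) = 1/(sqrt(18*sqrt(-197) - 15355) + 47945) = 1/(sqrt(18*(I*sqrt(197)) - 15355) + 47945) = 1/(sqrt(18*I*sqrt(197) - 15355) + 47945) = 1/(sqrt(-15355 + 18*I*sqrt(197)) + 47945) = 1/(47945 + sqrt(-15355 + 18*I*sqrt(197)))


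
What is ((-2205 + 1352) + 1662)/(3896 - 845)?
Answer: 809/3051 ≈ 0.26516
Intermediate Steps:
((-2205 + 1352) + 1662)/(3896 - 845) = (-853 + 1662)/3051 = 809*(1/3051) = 809/3051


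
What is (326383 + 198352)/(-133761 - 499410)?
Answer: -524735/633171 ≈ -0.82874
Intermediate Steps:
(326383 + 198352)/(-133761 - 499410) = 524735/(-633171) = 524735*(-1/633171) = -524735/633171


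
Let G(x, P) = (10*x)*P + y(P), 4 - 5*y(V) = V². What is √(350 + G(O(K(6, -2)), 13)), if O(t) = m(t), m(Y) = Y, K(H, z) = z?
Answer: √57 ≈ 7.5498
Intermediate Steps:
y(V) = ⅘ - V²/5
O(t) = t
G(x, P) = ⅘ - P²/5 + 10*P*x (G(x, P) = (10*x)*P + (⅘ - P²/5) = 10*P*x + (⅘ - P²/5) = ⅘ - P²/5 + 10*P*x)
√(350 + G(O(K(6, -2)), 13)) = √(350 + (⅘ - ⅕*13² + 10*13*(-2))) = √(350 + (⅘ - ⅕*169 - 260)) = √(350 + (⅘ - 169/5 - 260)) = √(350 - 293) = √57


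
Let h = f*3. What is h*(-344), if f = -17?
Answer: 17544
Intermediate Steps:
h = -51 (h = -17*3 = -51)
h*(-344) = -51*(-344) = 17544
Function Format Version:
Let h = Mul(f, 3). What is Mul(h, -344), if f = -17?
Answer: 17544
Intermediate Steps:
h = -51 (h = Mul(-17, 3) = -51)
Mul(h, -344) = Mul(-51, -344) = 17544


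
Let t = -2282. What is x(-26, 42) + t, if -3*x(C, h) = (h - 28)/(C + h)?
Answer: -54775/24 ≈ -2282.3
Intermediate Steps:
x(C, h) = -(-28 + h)/(3*(C + h)) (x(C, h) = -(h - 28)/(3*(C + h)) = -(-28 + h)/(3*(C + h)))
x(-26, 42) + t = (28 - 1*42)/(3*(-26 + 42)) - 2282 = (⅓)*(28 - 42)/16 - 2282 = (⅓)*(1/16)*(-14) - 2282 = -7/24 - 2282 = -54775/24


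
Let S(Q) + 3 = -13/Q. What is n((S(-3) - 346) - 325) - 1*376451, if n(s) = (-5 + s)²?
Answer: 708517/9 ≈ 78724.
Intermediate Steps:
S(Q) = -3 - 13/Q
n((S(-3) - 346) - 325) - 1*376451 = (-5 + (((-3 - 13/(-3)) - 346) - 325))² - 1*376451 = (-5 + (((-3 - 13*(-⅓)) - 346) - 325))² - 376451 = (-5 + (((-3 + 13/3) - 346) - 325))² - 376451 = (-5 + ((4/3 - 346) - 325))² - 376451 = (-5 + (-1034/3 - 325))² - 376451 = (-5 - 2009/3)² - 376451 = (-2024/3)² - 376451 = 4096576/9 - 376451 = 708517/9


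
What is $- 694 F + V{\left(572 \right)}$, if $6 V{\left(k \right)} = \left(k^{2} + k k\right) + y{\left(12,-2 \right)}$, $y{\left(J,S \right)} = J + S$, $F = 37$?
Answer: $83385$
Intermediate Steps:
$V{\left(k \right)} = \frac{5}{3} + \frac{k^{2}}{3}$ ($V{\left(k \right)} = \frac{\left(k^{2} + k k\right) + \left(12 - 2\right)}{6} = \frac{\left(k^{2} + k^{2}\right) + 10}{6} = \frac{2 k^{2} + 10}{6} = \frac{10 + 2 k^{2}}{6} = \frac{5}{3} + \frac{k^{2}}{3}$)
$- 694 F + V{\left(572 \right)} = \left(-694\right) 37 + \left(\frac{5}{3} + \frac{572^{2}}{3}\right) = -25678 + \left(\frac{5}{3} + \frac{1}{3} \cdot 327184\right) = -25678 + \left(\frac{5}{3} + \frac{327184}{3}\right) = -25678 + 109063 = 83385$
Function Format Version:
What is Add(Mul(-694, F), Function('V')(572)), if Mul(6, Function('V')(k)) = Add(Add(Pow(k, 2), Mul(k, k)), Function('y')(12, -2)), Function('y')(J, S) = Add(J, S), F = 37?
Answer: 83385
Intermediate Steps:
Function('V')(k) = Add(Rational(5, 3), Mul(Rational(1, 3), Pow(k, 2))) (Function('V')(k) = Mul(Rational(1, 6), Add(Add(Pow(k, 2), Mul(k, k)), Add(12, -2))) = Mul(Rational(1, 6), Add(Add(Pow(k, 2), Pow(k, 2)), 10)) = Mul(Rational(1, 6), Add(Mul(2, Pow(k, 2)), 10)) = Mul(Rational(1, 6), Add(10, Mul(2, Pow(k, 2)))) = Add(Rational(5, 3), Mul(Rational(1, 3), Pow(k, 2))))
Add(Mul(-694, F), Function('V')(572)) = Add(Mul(-694, 37), Add(Rational(5, 3), Mul(Rational(1, 3), Pow(572, 2)))) = Add(-25678, Add(Rational(5, 3), Mul(Rational(1, 3), 327184))) = Add(-25678, Add(Rational(5, 3), Rational(327184, 3))) = Add(-25678, 109063) = 83385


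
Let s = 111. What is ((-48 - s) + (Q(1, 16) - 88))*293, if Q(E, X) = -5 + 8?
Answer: -71492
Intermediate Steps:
Q(E, X) = 3
((-48 - s) + (Q(1, 16) - 88))*293 = ((-48 - 1*111) + (3 - 88))*293 = ((-48 - 111) - 85)*293 = (-159 - 85)*293 = -244*293 = -71492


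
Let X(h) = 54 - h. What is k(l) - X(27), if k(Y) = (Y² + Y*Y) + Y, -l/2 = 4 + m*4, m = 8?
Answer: 10269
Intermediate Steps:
l = -72 (l = -2*(4 + 8*4) = -2*(4 + 32) = -2*36 = -72)
k(Y) = Y + 2*Y² (k(Y) = (Y² + Y²) + Y = 2*Y² + Y = Y + 2*Y²)
k(l) - X(27) = -72*(1 + 2*(-72)) - (54 - 1*27) = -72*(1 - 144) - (54 - 27) = -72*(-143) - 1*27 = 10296 - 27 = 10269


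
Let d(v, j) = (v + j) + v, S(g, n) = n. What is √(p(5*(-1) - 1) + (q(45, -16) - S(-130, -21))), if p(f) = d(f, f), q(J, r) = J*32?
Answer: √1443 ≈ 37.987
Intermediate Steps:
d(v, j) = j + 2*v (d(v, j) = (j + v) + v = j + 2*v)
q(J, r) = 32*J
p(f) = 3*f (p(f) = f + 2*f = 3*f)
√(p(5*(-1) - 1) + (q(45, -16) - S(-130, -21))) = √(3*(5*(-1) - 1) + (32*45 - 1*(-21))) = √(3*(-5 - 1) + (1440 + 21)) = √(3*(-6) + 1461) = √(-18 + 1461) = √1443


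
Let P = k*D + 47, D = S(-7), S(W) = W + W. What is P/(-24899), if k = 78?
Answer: 1045/24899 ≈ 0.041970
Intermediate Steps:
S(W) = 2*W
D = -14 (D = 2*(-7) = -14)
P = -1045 (P = 78*(-14) + 47 = -1092 + 47 = -1045)
P/(-24899) = -1045/(-24899) = -1045*(-1/24899) = 1045/24899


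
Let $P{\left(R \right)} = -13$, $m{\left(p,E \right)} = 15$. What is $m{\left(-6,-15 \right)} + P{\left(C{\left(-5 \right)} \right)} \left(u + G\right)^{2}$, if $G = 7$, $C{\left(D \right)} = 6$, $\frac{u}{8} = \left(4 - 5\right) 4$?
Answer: $-8110$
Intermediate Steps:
$u = -32$ ($u = 8 \left(4 - 5\right) 4 = 8 \left(\left(-1\right) 4\right) = 8 \left(-4\right) = -32$)
$m{\left(-6,-15 \right)} + P{\left(C{\left(-5 \right)} \right)} \left(u + G\right)^{2} = 15 - 13 \left(-32 + 7\right)^{2} = 15 - 13 \left(-25\right)^{2} = 15 - 8125 = -8110$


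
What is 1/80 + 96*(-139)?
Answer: -1067519/80 ≈ -13344.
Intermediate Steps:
1/80 + 96*(-139) = 1/80 - 13344 = -1067519/80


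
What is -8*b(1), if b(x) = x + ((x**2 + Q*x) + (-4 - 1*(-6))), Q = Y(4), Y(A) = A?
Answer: -64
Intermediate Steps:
Q = 4
b(x) = 2 + x**2 + 5*x (b(x) = x + ((x**2 + 4*x) + (-4 - 1*(-6))) = x + ((x**2 + 4*x) + (-4 + 6)) = x + ((x**2 + 4*x) + 2) = x + (2 + x**2 + 4*x) = 2 + x**2 + 5*x)
-8*b(1) = -8*(2 + 1**2 + 5*1) = -8*(2 + 1 + 5) = -8*8 = -64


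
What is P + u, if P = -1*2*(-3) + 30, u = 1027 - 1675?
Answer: -612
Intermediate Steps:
u = -648
P = 36 (P = -2*(-3) + 30 = 6 + 30 = 36)
P + u = 36 - 648 = -612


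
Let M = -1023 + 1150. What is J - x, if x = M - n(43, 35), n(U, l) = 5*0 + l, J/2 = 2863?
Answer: 5634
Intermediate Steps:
J = 5726 (J = 2*2863 = 5726)
n(U, l) = l (n(U, l) = 0 + l = l)
M = 127
x = 92 (x = 127 - 1*35 = 127 - 35 = 92)
J - x = 5726 - 1*92 = 5726 - 92 = 5634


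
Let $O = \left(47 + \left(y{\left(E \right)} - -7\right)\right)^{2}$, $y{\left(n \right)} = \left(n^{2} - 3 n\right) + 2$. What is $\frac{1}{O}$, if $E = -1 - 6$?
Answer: $\frac{1}{15876} \approx 6.2988 \cdot 10^{-5}$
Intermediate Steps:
$E = -7$ ($E = -1 - 6 = -7$)
$y{\left(n \right)} = 2 + n^{2} - 3 n$
$O = 15876$ ($O = \left(47 + \left(\left(2 + \left(-7\right)^{2} - -21\right) - -7\right)\right)^{2} = \left(47 + \left(\left(2 + 49 + 21\right) + 7\right)\right)^{2} = \left(47 + \left(72 + 7\right)\right)^{2} = \left(47 + 79\right)^{2} = 126^{2} = 15876$)
$\frac{1}{O} = \frac{1}{15876}$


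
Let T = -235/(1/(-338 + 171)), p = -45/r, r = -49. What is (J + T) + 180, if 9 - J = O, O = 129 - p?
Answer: 1925990/49 ≈ 39306.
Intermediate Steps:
p = 45/49 (p = -45/(-49) = -45*(-1/49) = 45/49 ≈ 0.91837)
T = 39245 (T = -235/(1/(-167)) = -235/(-1/167) = -235*(-167) = 39245)
O = 6276/49 (O = 129 - 1*45/49 = 129 - 45/49 = 6276/49 ≈ 128.08)
J = -5835/49 (J = 9 - 1*6276/49 = 9 - 6276/49 = -5835/49 ≈ -119.08)
(J + T) + 180 = (-5835/49 + 39245) + 180 = 1917170/49 + 180 = 1925990/49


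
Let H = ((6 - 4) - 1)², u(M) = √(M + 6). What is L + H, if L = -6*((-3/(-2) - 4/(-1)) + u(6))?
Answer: -32 - 12*√3 ≈ -52.785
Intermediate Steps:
u(M) = √(6 + M)
L = -33 - 12*√3 (L = -6*((-3/(-2) - 4/(-1)) + √(6 + 6)) = -6*((-3*(-½) - 4*(-1)) + √12) = -6*((3/2 + 4) + 2*√3) = -6*(11/2 + 2*√3) = -33 - 12*√3 ≈ -53.785)
H = 1 (H = (2 - 1)² = 1² = 1)
L + H = (-33 - 12*√3) + 1 = -32 - 12*√3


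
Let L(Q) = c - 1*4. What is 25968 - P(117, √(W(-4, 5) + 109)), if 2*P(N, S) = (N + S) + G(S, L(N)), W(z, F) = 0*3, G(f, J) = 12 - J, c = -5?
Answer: 25899 - √109/2 ≈ 25894.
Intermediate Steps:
L(Q) = -9 (L(Q) = -5 - 1*4 = -5 - 4 = -9)
W(z, F) = 0
P(N, S) = 21/2 + N/2 + S/2 (P(N, S) = ((N + S) + (12 - 1*(-9)))/2 = ((N + S) + (12 + 9))/2 = ((N + S) + 21)/2 = (21 + N + S)/2 = 21/2 + N/2 + S/2)
25968 - P(117, √(W(-4, 5) + 109)) = 25968 - (21/2 + (½)*117 + √(0 + 109)/2) = 25968 - (21/2 + 117/2 + √109/2) = 25968 - (69 + √109/2) = 25968 + (-69 - √109/2) = 25899 - √109/2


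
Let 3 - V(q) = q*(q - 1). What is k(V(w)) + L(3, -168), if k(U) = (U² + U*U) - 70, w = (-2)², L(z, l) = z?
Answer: 95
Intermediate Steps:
w = 4
V(q) = 3 - q*(-1 + q) (V(q) = 3 - q*(q - 1) = 3 - q*(-1 + q))
k(U) = -70 + 2*U² (k(U) = (U² + U²) - 70 = 2*U² - 70 = -70 + 2*U²)
k(V(w)) + L(3, -168) = (-70 + 2*(3 + 4 - 1*4²)²) + 3 = (-70 + 2*(3 + 4 - 1*16)²) + 3 = (-70 + 2*(3 + 4 - 16)²) + 3 = (-70 + 2*(-9)²) + 3 = (-70 + 2*81) + 3 = (-70 + 162) + 3 = 92 + 3 = 95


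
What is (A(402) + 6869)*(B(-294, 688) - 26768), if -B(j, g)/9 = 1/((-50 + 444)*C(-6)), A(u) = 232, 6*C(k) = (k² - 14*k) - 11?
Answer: -4081578755391/21473 ≈ -1.9008e+8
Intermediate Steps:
C(k) = -11/6 - 7*k/3 + k²/6 (C(k) = ((k² - 14*k) - 11)/6 = (-11 + k² - 14*k)/6 = -11/6 - 7*k/3 + k²/6)
B(j, g) = -27/21473 (B(j, g) = -9/((-50 + 444)*(-11/6 - 7/3*(-6) + (⅙)*(-6)²)) = -9/(394*(-11/6 + 14 + (⅙)*36)) = -9/(394*(-11/6 + 14 + 6)) = -9/(394*109/6) = -9*6/(394*109) = -9*3/21473 = -27/21473)
(A(402) + 6869)*(B(-294, 688) - 26768) = (232 + 6869)*(-27/21473 - 26768) = 7101*(-574789291/21473) = -4081578755391/21473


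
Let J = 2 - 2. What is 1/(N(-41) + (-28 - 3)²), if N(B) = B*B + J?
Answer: 1/2642 ≈ 0.00037850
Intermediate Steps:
J = 0
N(B) = B² (N(B) = B*B + 0 = B² + 0 = B²)
1/(N(-41) + (-28 - 3)²) = 1/((-41)² + (-28 - 3)²) = 1/(1681 + (-31)²) = 1/(1681 + 961) = 1/2642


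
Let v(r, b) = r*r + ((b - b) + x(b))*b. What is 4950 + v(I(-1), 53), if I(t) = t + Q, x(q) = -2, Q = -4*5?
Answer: 5285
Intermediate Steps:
Q = -20
I(t) = -20 + t (I(t) = t - 20 = -20 + t)
v(r, b) = r² - 2*b (v(r, b) = r*r + ((b - b) - 2)*b = r² + (0 - 2)*b = r² - 2*b)
4950 + v(I(-1), 53) = 4950 + ((-20 - 1)² - 2*53) = 4950 + ((-21)² - 106) = 4950 + (441 - 106) = 4950 + 335 = 5285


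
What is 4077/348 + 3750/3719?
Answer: 5489121/431404 ≈ 12.724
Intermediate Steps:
4077/348 + 3750/3719 = 4077*(1/348) + 3750*(1/3719) = 1359/116 + 3750/3719 = 5489121/431404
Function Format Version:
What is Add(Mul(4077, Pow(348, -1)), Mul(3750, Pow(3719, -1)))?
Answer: Rational(5489121, 431404) ≈ 12.724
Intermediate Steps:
Add(Mul(4077, Pow(348, -1)), Mul(3750, Pow(3719, -1))) = Add(Mul(4077, Rational(1, 348)), Mul(3750, Rational(1, 3719))) = Add(Rational(1359, 116), Rational(3750, 3719)) = Rational(5489121, 431404)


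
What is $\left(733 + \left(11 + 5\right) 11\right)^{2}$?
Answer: $826281$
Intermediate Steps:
$\left(733 + \left(11 + 5\right) 11\right)^{2} = \left(733 + 16 \cdot 11\right)^{2} = \left(733 + 176\right)^{2} = 909^{2} = 826281$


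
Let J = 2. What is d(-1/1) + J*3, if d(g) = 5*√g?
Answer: 6 + 5*I ≈ 6.0 + 5.0*I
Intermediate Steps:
d(-1/1) + J*3 = 5*√(-1/1) + 2*3 = 5*√(-1*1) + 6 = 5*√(-1) + 6 = 5*I + 6 = 6 + 5*I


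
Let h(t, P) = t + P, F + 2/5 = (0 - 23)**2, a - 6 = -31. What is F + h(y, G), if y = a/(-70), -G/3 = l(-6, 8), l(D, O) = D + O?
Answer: 36607/70 ≈ 522.96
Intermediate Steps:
a = -25 (a = 6 - 31 = -25)
F = 2643/5 (F = -2/5 + (0 - 23)**2 = -2/5 + (-23)**2 = -2/5 + 529 = 2643/5 ≈ 528.60)
G = -6 (G = -3*(-6 + 8) = -3*2 = -6)
y = 5/14 (y = -25/(-70) = -25*(-1/70) = 5/14 ≈ 0.35714)
h(t, P) = P + t
F + h(y, G) = 2643/5 + (-6 + 5/14) = 2643/5 - 79/14 = 36607/70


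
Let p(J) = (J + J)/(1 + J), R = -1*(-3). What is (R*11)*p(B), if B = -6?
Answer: 396/5 ≈ 79.200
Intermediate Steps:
R = 3
p(J) = 2*J/(1 + J) (p(J) = (2*J)/(1 + J) = 2*J/(1 + J))
(R*11)*p(B) = (3*11)*(2*(-6)/(1 - 6)) = 33*(2*(-6)/(-5)) = 33*(2*(-6)*(-⅕)) = 33*(12/5) = 396/5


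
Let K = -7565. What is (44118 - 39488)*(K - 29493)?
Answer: -171578540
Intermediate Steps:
(44118 - 39488)*(K - 29493) = (44118 - 39488)*(-7565 - 29493) = 4630*(-37058) = -171578540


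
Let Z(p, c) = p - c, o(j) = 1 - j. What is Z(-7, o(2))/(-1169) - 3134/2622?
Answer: -1823957/1532559 ≈ -1.1901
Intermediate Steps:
Z(-7, o(2))/(-1169) - 3134/2622 = (-7 - (1 - 1*2))/(-1169) - 3134/2622 = (-7 - (1 - 2))*(-1/1169) - 3134*1/2622 = (-7 - 1*(-1))*(-1/1169) - 1567/1311 = (-7 + 1)*(-1/1169) - 1567/1311 = -6*(-1/1169) - 1567/1311 = 6/1169 - 1567/1311 = -1823957/1532559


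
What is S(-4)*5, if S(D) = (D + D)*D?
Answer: 160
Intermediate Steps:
S(D) = 2*D² (S(D) = (2*D)*D = 2*D²)
S(-4)*5 = (2*(-4)²)*5 = (2*16)*5 = 32*5 = 160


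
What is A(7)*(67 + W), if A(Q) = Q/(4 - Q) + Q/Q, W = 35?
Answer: -136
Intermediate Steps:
A(Q) = 1 + Q/(4 - Q) (A(Q) = Q/(4 - Q) + 1 = 1 + Q/(4 - Q))
A(7)*(67 + W) = (-4/(-4 + 7))*(67 + 35) = -4/3*102 = -136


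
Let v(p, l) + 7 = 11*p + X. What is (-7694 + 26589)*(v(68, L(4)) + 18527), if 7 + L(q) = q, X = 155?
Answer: 366997585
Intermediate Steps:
L(q) = -7 + q
v(p, l) = 148 + 11*p (v(p, l) = -7 + (11*p + 155) = -7 + (155 + 11*p) = 148 + 11*p)
(-7694 + 26589)*(v(68, L(4)) + 18527) = (-7694 + 26589)*((148 + 11*68) + 18527) = 18895*((148 + 748) + 18527) = 18895*(896 + 18527) = 18895*19423 = 366997585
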